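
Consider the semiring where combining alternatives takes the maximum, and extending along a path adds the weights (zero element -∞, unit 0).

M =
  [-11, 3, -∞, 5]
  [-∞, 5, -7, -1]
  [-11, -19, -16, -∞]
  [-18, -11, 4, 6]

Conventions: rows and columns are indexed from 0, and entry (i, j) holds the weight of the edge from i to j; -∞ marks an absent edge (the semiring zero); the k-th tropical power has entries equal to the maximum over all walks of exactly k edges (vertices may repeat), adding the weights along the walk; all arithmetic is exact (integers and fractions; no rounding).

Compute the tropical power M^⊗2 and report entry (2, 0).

M^⊗2:
  [-13, 8, 9, 11]
  [-18, 10, 3, 5]
  [-22, -8, -26, -6]
  [-7, -5, 10, 12]
Key observation: the optimum is the walk 2->0->0, with weight (-11) + (-11) = -22.
Optimal value attained by: walk 2->0->0.
Answer: (M^⊗2)[2][0] = -22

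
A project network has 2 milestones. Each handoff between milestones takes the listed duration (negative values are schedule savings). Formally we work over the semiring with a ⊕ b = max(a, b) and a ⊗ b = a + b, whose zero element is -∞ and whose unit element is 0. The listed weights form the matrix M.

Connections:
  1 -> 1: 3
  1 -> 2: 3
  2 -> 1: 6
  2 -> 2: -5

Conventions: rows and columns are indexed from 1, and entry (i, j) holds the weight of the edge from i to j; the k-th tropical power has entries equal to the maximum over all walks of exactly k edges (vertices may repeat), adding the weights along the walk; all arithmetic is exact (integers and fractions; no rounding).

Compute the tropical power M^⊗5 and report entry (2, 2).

M^⊗2:
  [9, 6]
  [9, 9]
M^⊗3:
  [12, 12]
  [15, 12]
M^⊗4:
  [18, 15]
  [18, 18]
M^⊗5:
  [21, 21]
  [24, 21]
Key observation: the optimum is the walk 2->1->1->2->1->2, with weight 6 + 3 + 3 + 6 + 3 = 21.
Optimal value attained by: walk 2->1->1->2->1->2.
Answer: (M^⊗5)[2][2] = 21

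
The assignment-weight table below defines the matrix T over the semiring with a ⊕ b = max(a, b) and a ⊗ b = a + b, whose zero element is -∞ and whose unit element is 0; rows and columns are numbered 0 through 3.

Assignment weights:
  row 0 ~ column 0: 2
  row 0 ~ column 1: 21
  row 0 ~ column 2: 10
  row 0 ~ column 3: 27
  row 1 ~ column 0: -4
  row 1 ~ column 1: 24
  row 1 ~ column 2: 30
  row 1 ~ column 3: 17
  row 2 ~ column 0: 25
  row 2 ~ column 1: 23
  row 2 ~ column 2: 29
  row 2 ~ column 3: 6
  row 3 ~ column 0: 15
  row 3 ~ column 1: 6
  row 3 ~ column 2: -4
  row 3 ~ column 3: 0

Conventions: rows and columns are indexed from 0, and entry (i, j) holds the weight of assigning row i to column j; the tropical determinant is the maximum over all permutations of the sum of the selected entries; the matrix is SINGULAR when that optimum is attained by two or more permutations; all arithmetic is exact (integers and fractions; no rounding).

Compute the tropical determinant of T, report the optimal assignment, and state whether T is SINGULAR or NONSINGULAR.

σ = (0, 1, 2, 3): 2 + 24 + 29 + 0 = 55
σ = (0, 1, 3, 2): 2 + 24 + 6 + (-4) = 28
σ = (0, 2, 1, 3): 2 + 30 + 23 + 0 = 55
σ = (0, 2, 3, 1): 2 + 30 + 6 + 6 = 44
σ = (0, 3, 1, 2): 2 + 17 + 23 + (-4) = 38
σ = (0, 3, 2, 1): 2 + 17 + 29 + 6 = 54
σ = (1, 0, 2, 3): 21 + (-4) + 29 + 0 = 46
σ = (1, 0, 3, 2): 21 + (-4) + 6 + (-4) = 19
σ = (1, 2, 0, 3): 21 + 30 + 25 + 0 = 76
σ = (1, 2, 3, 0): 21 + 30 + 6 + 15 = 72
σ = (1, 3, 0, 2): 21 + 17 + 25 + (-4) = 59
σ = (1, 3, 2, 0): 21 + 17 + 29 + 15 = 82
σ = (2, 0, 1, 3): 10 + (-4) + 23 + 0 = 29
σ = (2, 0, 3, 1): 10 + (-4) + 6 + 6 = 18
σ = (2, 1, 0, 3): 10 + 24 + 25 + 0 = 59
σ = (2, 1, 3, 0): 10 + 24 + 6 + 15 = 55
σ = (2, 3, 0, 1): 10 + 17 + 25 + 6 = 58
σ = (2, 3, 1, 0): 10 + 17 + 23 + 15 = 65
σ = (3, 0, 1, 2): 27 + (-4) + 23 + (-4) = 42
σ = (3, 0, 2, 1): 27 + (-4) + 29 + 6 = 58
σ = (3, 1, 0, 2): 27 + 24 + 25 + (-4) = 72
σ = (3, 1, 2, 0): 27 + 24 + 29 + 15 = 95
σ = (3, 2, 0, 1): 27 + 30 + 25 + 6 = 88
σ = (3, 2, 1, 0): 27 + 30 + 23 + 15 = 95
Optimal value attained by: σ = (3, 1, 2, 0).
Answer: det⊕(T) = 95; verdict: SINGULAR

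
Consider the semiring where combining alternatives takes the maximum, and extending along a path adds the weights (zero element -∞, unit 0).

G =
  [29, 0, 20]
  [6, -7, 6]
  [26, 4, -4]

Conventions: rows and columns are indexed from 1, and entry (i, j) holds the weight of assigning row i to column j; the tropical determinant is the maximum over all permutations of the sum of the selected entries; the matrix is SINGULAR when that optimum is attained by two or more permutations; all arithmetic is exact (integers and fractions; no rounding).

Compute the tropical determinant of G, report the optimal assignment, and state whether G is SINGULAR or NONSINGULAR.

σ = (1, 2, 3): 29 + (-7) + (-4) = 18
σ = (1, 3, 2): 29 + 6 + 4 = 39
σ = (2, 1, 3): 0 + 6 + (-4) = 2
σ = (2, 3, 1): 0 + 6 + 26 = 32
σ = (3, 1, 2): 20 + 6 + 4 = 30
σ = (3, 2, 1): 20 + (-7) + 26 = 39
Optimal value attained by: σ = (1, 3, 2).
Answer: det⊕(G) = 39; verdict: SINGULAR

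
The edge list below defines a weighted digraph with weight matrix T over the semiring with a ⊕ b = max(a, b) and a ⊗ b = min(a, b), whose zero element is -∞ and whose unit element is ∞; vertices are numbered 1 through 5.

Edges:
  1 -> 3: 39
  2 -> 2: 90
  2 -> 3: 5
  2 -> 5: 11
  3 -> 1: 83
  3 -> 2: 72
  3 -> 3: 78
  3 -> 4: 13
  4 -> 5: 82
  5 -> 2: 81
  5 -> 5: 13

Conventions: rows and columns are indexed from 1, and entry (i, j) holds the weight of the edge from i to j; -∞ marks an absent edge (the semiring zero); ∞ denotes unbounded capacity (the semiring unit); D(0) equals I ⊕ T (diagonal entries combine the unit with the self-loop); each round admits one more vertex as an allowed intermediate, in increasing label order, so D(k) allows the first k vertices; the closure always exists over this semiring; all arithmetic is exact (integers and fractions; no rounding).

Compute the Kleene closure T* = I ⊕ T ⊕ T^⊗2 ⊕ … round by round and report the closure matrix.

D(0):
  [∞, -∞, 39, -∞, -∞]
  [-∞, ∞, 5, -∞, 11]
  [83, 72, ∞, 13, -∞]
  [-∞, -∞, -∞, ∞, 82]
  [-∞, 81, -∞, -∞, ∞]
D(1):
  [∞, -∞, 39, -∞, -∞]
  [-∞, ∞, 5, -∞, 11]
  [83, 72, ∞, 13, -∞]
  [-∞, -∞, -∞, ∞, 82]
  [-∞, 81, -∞, -∞, ∞]
D(2):
  [∞, -∞, 39, -∞, -∞]
  [-∞, ∞, 5, -∞, 11]
  [83, 72, ∞, 13, 11]
  [-∞, -∞, -∞, ∞, 82]
  [-∞, 81, 5, -∞, ∞]
D(3):
  [∞, 39, 39, 13, 11]
  [5, ∞, 5, 5, 11]
  [83, 72, ∞, 13, 11]
  [-∞, -∞, -∞, ∞, 82]
  [5, 81, 5, 5, ∞]
D(4):
  [∞, 39, 39, 13, 13]
  [5, ∞, 5, 5, 11]
  [83, 72, ∞, 13, 13]
  [-∞, -∞, -∞, ∞, 82]
  [5, 81, 5, 5, ∞]
D(5):
  [∞, 39, 39, 13, 13]
  [5, ∞, 5, 5, 11]
  [83, 72, ∞, 13, 13]
  [5, 81, 5, ∞, 82]
  [5, 81, 5, 5, ∞]
Answer: T* = [[∞, 39, 39, 13, 13], [5, ∞, 5, 5, 11], [83, 72, ∞, 13, 13], [5, 81, 5, ∞, 82], [5, 81, 5, 5, ∞]]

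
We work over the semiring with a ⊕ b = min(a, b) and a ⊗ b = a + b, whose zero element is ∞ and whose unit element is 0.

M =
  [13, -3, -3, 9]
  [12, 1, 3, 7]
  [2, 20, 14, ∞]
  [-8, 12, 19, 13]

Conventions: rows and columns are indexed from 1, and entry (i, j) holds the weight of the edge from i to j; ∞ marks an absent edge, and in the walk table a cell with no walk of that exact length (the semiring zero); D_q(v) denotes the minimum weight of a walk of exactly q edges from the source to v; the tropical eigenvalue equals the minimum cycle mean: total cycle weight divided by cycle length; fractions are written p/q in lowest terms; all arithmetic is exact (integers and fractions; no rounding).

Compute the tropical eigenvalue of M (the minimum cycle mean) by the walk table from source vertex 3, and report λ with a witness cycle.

q=0: [∞, ∞, 0, ∞]
q=1: [2, 20, 14, ∞]
q=2: [15, -1, -1, 11]
q=3: [1, 0, 2, 6]
q=4: [-2, -2, -2, 7]
Optimal cycle mean attained by: cycle 1->2->4->1, total (-3) + 7 + (-8), length 3.
Answer: λ = -4/3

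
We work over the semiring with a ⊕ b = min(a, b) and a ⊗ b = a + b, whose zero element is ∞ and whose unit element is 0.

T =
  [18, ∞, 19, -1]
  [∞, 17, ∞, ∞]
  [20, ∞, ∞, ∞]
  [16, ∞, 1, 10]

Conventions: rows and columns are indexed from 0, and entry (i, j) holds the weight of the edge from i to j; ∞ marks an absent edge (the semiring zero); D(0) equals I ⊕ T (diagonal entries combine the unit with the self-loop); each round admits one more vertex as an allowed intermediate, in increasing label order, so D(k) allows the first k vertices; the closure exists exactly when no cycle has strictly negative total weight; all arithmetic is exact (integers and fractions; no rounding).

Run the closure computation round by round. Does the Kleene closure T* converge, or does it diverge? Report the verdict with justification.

D(0):
  [0, ∞, 19, -1]
  [∞, 0, ∞, ∞]
  [20, ∞, 0, ∞]
  [16, ∞, 1, 0]
D(1):
  [0, ∞, 19, -1]
  [∞, 0, ∞, ∞]
  [20, ∞, 0, 19]
  [16, ∞, 1, 0]
D(2):
  [0, ∞, 19, -1]
  [∞, 0, ∞, ∞]
  [20, ∞, 0, 19]
  [16, ∞, 1, 0]
D(3):
  [0, ∞, 19, -1]
  [∞, 0, ∞, ∞]
  [20, ∞, 0, 19]
  [16, ∞, 1, 0]
D(4):
  [0, ∞, 0, -1]
  [∞, 0, ∞, ∞]
  [20, ∞, 0, 19]
  [16, ∞, 1, 0]
Key observation: every diagonal entry stays at the unit through all rounds, so no improving cycle exists.
Answer: CONVERGES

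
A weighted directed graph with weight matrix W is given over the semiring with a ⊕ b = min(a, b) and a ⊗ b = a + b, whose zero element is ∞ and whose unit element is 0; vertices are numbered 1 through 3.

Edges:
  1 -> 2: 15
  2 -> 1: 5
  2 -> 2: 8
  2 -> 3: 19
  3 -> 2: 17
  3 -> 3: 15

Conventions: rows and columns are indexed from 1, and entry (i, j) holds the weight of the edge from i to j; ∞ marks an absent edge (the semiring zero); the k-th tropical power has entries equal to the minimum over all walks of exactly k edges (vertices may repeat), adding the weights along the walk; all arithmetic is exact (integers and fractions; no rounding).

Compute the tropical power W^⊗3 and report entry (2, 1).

W^⊗2:
  [20, 23, 34]
  [13, 16, 27]
  [22, 25, 30]
W^⊗3:
  [28, 31, 42]
  [21, 24, 35]
  [30, 33, 44]
Key observation: the optimum is the walk 2->2->2->1, with weight 8 + 8 + 5 = 21.
Optimal value attained by: walk 2->2->2->1.
Answer: (W^⊗3)[2][1] = 21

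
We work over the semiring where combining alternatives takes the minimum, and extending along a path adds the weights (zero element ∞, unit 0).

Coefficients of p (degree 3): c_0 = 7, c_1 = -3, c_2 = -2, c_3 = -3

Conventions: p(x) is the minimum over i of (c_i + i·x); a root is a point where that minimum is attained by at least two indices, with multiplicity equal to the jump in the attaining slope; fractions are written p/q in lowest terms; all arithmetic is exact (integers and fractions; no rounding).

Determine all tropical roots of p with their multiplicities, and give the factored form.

hull edge (i=0, c=7) to (i=1, c=-3): slope -10, span 1
hull edge (i=1, c=-3) to (i=3, c=-3): slope 0, span 2
Factored form: p(x) = -3 ⊗ (x ⊕ 0) ⊗ (x ⊕ 0) ⊗ (x ⊕ 10)
Answer: roots = 0 (mult 2), 10 (mult 1)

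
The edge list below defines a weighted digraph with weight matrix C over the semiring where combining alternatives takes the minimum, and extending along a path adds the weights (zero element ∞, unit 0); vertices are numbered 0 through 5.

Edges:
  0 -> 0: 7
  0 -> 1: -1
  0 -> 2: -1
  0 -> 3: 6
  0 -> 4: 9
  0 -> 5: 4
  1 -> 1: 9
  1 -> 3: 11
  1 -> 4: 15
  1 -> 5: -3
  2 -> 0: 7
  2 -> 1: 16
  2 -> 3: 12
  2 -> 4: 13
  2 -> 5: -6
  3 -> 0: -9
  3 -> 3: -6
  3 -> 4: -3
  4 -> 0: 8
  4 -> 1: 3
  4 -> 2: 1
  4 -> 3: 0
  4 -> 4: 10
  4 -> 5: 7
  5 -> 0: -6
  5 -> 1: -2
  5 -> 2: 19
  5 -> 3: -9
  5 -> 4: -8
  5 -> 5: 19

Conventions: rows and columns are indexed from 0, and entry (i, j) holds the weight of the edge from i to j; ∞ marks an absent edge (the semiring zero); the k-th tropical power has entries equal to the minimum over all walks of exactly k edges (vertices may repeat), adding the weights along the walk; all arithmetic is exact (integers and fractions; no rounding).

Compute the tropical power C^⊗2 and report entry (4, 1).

C^⊗2:
  [-3, 2, 6, -5, -4, -7]
  [-9, -5, 16, -12, -11, 6]
  [-12, -8, 6, -15, -14, 11]
  [-15, -10, -10, -12, -9, -5]
  [-9, 5, 7, -6, -3, -5]
  [-18, -7, -7, -15, -12, -5]
Key observation: the optimum is the walk 4->5->1, with weight 7 + (-2) = 5.
Optimal value attained by: walk 4->5->1.
Answer: (C^⊗2)[4][1] = 5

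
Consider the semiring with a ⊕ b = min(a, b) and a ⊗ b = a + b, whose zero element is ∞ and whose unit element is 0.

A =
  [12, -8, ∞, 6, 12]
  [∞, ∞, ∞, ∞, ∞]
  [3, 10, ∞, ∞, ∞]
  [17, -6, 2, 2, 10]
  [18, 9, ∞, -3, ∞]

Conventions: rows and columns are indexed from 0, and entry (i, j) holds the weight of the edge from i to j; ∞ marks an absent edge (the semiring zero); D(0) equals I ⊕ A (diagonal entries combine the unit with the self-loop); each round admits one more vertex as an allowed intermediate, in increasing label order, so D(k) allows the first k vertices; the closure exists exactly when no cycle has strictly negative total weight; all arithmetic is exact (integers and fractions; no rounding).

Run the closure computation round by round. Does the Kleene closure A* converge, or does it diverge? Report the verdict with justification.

D(0):
  [0, -8, ∞, 6, 12]
  [∞, 0, ∞, ∞, ∞]
  [3, 10, 0, ∞, ∞]
  [17, -6, 2, 0, 10]
  [18, 9, ∞, -3, 0]
D(1):
  [0, -8, ∞, 6, 12]
  [∞, 0, ∞, ∞, ∞]
  [3, -5, 0, 9, 15]
  [17, -6, 2, 0, 10]
  [18, 9, ∞, -3, 0]
D(2):
  [0, -8, ∞, 6, 12]
  [∞, 0, ∞, ∞, ∞]
  [3, -5, 0, 9, 15]
  [17, -6, 2, 0, 10]
  [18, 9, ∞, -3, 0]
D(3):
  [0, -8, ∞, 6, 12]
  [∞, 0, ∞, ∞, ∞]
  [3, -5, 0, 9, 15]
  [5, -6, 2, 0, 10]
  [18, 9, ∞, -3, 0]
D(4):
  [0, -8, 8, 6, 12]
  [∞, 0, ∞, ∞, ∞]
  [3, -5, 0, 9, 15]
  [5, -6, 2, 0, 10]
  [2, -9, -1, -3, 0]
D(5):
  [0, -8, 8, 6, 12]
  [∞, 0, ∞, ∞, ∞]
  [3, -5, 0, 9, 15]
  [5, -6, 2, 0, 10]
  [2, -9, -1, -3, 0]
Key observation: every diagonal entry stays at the unit through all rounds, so no improving cycle exists.
Answer: CONVERGES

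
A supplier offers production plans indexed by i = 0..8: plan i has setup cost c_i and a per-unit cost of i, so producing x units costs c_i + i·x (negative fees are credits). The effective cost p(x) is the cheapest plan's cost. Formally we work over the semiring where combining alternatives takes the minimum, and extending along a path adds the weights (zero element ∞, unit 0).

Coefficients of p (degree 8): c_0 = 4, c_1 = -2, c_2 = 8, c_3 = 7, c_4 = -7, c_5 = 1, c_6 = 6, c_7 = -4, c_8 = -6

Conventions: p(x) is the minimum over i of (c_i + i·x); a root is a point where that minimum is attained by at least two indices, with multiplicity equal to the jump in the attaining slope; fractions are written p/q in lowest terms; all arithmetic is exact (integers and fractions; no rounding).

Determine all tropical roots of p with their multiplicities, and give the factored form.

hull edge (i=0, c=4) to (i=1, c=-2): slope -6, span 1
hull edge (i=1, c=-2) to (i=4, c=-7): slope -5/3, span 3
hull edge (i=4, c=-7) to (i=8, c=-6): slope 1/4, span 4
Factored form: p(x) = -6 ⊗ (x ⊕ (-1/4)) ⊗ (x ⊕ (-1/4)) ⊗ (x ⊕ (-1/4)) ⊗ (x ⊕ (-1/4)) ⊗ (x ⊕ 5/3) ⊗ (x ⊕ 5/3) ⊗ (x ⊕ 5/3) ⊗ (x ⊕ 6)
Answer: roots = -1/4 (mult 4), 5/3 (mult 3), 6 (mult 1)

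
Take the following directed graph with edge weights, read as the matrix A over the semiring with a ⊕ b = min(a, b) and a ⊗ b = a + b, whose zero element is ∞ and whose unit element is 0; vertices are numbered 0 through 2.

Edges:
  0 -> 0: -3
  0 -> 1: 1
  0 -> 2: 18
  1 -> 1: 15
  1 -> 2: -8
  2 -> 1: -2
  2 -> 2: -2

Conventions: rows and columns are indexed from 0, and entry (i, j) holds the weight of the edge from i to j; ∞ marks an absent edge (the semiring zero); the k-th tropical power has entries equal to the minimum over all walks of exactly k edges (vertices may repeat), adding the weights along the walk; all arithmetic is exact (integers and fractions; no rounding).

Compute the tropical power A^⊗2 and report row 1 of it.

A^⊗2:
  [-6, -2, -7]
  [∞, -10, -10]
  [∞, -4, -10]
Answer: row 1 of A^⊗2 = [∞, -10, -10]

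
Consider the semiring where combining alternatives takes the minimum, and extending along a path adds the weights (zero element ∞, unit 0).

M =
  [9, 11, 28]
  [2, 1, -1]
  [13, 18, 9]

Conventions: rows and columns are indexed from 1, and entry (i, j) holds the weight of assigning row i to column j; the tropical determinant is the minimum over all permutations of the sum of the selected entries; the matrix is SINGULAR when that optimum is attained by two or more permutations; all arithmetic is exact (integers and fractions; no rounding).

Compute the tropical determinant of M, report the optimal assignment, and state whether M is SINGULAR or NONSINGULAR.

σ = (1, 2, 3): 9 + 1 + 9 = 19
σ = (1, 3, 2): 9 + (-1) + 18 = 26
σ = (2, 1, 3): 11 + 2 + 9 = 22
σ = (2, 3, 1): 11 + (-1) + 13 = 23
σ = (3, 1, 2): 28 + 2 + 18 = 48
σ = (3, 2, 1): 28 + 1 + 13 = 42
Optimal value attained by: σ = (1, 2, 3).
Answer: det⊕(M) = 19; verdict: NONSINGULAR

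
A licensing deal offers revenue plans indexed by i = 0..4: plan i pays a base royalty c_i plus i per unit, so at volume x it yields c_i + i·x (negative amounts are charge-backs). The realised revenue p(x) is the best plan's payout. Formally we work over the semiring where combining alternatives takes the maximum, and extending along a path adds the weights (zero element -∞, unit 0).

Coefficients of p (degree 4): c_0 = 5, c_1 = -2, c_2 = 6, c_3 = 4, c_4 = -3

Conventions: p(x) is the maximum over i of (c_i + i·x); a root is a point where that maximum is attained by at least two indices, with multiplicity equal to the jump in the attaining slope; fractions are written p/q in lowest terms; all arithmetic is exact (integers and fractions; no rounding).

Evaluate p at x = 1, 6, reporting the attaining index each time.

p(1) = max(5+0·1=5, -2+1·1=-1, 6+2·1=8, 4+3·1=7, -3+4·1=1) = 8 (attained by i=2)
p(6) = max(5+0·6=5, -2+1·6=4, 6+2·6=18, 4+3·6=22, -3+4·6=21) = 22 (attained by i=3)
Answer: p(1) = 8; p(6) = 22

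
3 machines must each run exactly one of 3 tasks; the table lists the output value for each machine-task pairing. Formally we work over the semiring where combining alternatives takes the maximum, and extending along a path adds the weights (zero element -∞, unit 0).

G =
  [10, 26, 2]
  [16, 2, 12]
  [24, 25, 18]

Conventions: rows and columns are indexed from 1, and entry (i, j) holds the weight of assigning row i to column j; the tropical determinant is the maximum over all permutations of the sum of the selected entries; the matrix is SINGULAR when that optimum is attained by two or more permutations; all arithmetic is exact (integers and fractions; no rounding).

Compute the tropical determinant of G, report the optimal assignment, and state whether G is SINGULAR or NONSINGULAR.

σ = (1, 2, 3): 10 + 2 + 18 = 30
σ = (1, 3, 2): 10 + 12 + 25 = 47
σ = (2, 1, 3): 26 + 16 + 18 = 60
σ = (2, 3, 1): 26 + 12 + 24 = 62
σ = (3, 1, 2): 2 + 16 + 25 = 43
σ = (3, 2, 1): 2 + 2 + 24 = 28
Optimal value attained by: σ = (2, 3, 1).
Answer: det⊕(G) = 62; verdict: NONSINGULAR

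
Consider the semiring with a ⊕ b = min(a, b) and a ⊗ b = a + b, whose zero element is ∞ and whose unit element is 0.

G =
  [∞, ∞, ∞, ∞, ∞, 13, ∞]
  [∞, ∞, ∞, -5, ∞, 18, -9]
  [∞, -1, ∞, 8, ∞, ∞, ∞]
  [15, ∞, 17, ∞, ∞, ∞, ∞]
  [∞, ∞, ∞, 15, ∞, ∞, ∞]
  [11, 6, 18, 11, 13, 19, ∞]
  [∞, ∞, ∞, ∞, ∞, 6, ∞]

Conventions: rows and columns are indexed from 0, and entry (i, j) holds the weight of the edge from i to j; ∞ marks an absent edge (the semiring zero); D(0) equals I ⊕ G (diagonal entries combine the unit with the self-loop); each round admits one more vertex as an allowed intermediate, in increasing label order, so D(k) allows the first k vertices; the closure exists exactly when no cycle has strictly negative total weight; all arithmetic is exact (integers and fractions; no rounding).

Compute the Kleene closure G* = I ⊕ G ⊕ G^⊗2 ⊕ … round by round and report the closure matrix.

D(0):
  [0, ∞, ∞, ∞, ∞, 13, ∞]
  [∞, 0, ∞, -5, ∞, 18, -9]
  [∞, -1, 0, 8, ∞, ∞, ∞]
  [15, ∞, 17, 0, ∞, ∞, ∞]
  [∞, ∞, ∞, 15, 0, ∞, ∞]
  [11, 6, 18, 11, 13, 0, ∞]
  [∞, ∞, ∞, ∞, ∞, 6, 0]
D(1):
  [0, ∞, ∞, ∞, ∞, 13, ∞]
  [∞, 0, ∞, -5, ∞, 18, -9]
  [∞, -1, 0, 8, ∞, ∞, ∞]
  [15, ∞, 17, 0, ∞, 28, ∞]
  [∞, ∞, ∞, 15, 0, ∞, ∞]
  [11, 6, 18, 11, 13, 0, ∞]
  [∞, ∞, ∞, ∞, ∞, 6, 0]
D(2):
  [0, ∞, ∞, ∞, ∞, 13, ∞]
  [∞, 0, ∞, -5, ∞, 18, -9]
  [∞, -1, 0, -6, ∞, 17, -10]
  [15, ∞, 17, 0, ∞, 28, ∞]
  [∞, ∞, ∞, 15, 0, ∞, ∞]
  [11, 6, 18, 1, 13, 0, -3]
  [∞, ∞, ∞, ∞, ∞, 6, 0]
D(3):
  [0, ∞, ∞, ∞, ∞, 13, ∞]
  [∞, 0, ∞, -5, ∞, 18, -9]
  [∞, -1, 0, -6, ∞, 17, -10]
  [15, 16, 17, 0, ∞, 28, 7]
  [∞, ∞, ∞, 15, 0, ∞, ∞]
  [11, 6, 18, 1, 13, 0, -3]
  [∞, ∞, ∞, ∞, ∞, 6, 0]
D(4):
  [0, ∞, ∞, ∞, ∞, 13, ∞]
  [10, 0, 12, -5, ∞, 18, -9]
  [9, -1, 0, -6, ∞, 17, -10]
  [15, 16, 17, 0, ∞, 28, 7]
  [30, 31, 32, 15, 0, 43, 22]
  [11, 6, 18, 1, 13, 0, -3]
  [∞, ∞, ∞, ∞, ∞, 6, 0]
D(5):
  [0, ∞, ∞, ∞, ∞, 13, ∞]
  [10, 0, 12, -5, ∞, 18, -9]
  [9, -1, 0, -6, ∞, 17, -10]
  [15, 16, 17, 0, ∞, 28, 7]
  [30, 31, 32, 15, 0, 43, 22]
  [11, 6, 18, 1, 13, 0, -3]
  [∞, ∞, ∞, ∞, ∞, 6, 0]
D(6):
  [0, 19, 31, 14, 26, 13, 10]
  [10, 0, 12, -5, 31, 18, -9]
  [9, -1, 0, -6, 30, 17, -10]
  [15, 16, 17, 0, 41, 28, 7]
  [30, 31, 32, 15, 0, 43, 22]
  [11, 6, 18, 1, 13, 0, -3]
  [17, 12, 24, 7, 19, 6, 0]
D(7):
  [0, 19, 31, 14, 26, 13, 10]
  [8, 0, 12, -5, 10, -3, -9]
  [7, -1, 0, -6, 9, -4, -10]
  [15, 16, 17, 0, 26, 13, 7]
  [30, 31, 32, 15, 0, 28, 22]
  [11, 6, 18, 1, 13, 0, -3]
  [17, 12, 24, 7, 19, 6, 0]
Answer: G* = [[0, 19, 31, 14, 26, 13, 10], [8, 0, 12, -5, 10, -3, -9], [7, -1, 0, -6, 9, -4, -10], [15, 16, 17, 0, 26, 13, 7], [30, 31, 32, 15, 0, 28, 22], [11, 6, 18, 1, 13, 0, -3], [17, 12, 24, 7, 19, 6, 0]]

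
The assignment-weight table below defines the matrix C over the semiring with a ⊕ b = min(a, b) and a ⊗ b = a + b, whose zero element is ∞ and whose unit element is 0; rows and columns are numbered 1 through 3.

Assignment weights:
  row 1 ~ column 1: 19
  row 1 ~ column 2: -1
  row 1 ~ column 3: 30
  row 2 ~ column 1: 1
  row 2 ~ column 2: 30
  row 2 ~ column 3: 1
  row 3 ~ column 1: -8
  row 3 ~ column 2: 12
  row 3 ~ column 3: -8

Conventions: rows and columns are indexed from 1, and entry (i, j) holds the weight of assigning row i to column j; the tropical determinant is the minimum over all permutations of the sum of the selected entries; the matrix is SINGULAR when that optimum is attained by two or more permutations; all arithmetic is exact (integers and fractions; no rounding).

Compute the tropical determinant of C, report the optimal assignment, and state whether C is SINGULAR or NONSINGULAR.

σ = (1, 2, 3): 19 + 30 + (-8) = 41
σ = (1, 3, 2): 19 + 1 + 12 = 32
σ = (2, 1, 3): (-1) + 1 + (-8) = -8
σ = (2, 3, 1): (-1) + 1 + (-8) = -8
σ = (3, 1, 2): 30 + 1 + 12 = 43
σ = (3, 2, 1): 30 + 30 + (-8) = 52
Optimal value attained by: σ = (2, 1, 3).
Answer: det⊕(C) = -8; verdict: SINGULAR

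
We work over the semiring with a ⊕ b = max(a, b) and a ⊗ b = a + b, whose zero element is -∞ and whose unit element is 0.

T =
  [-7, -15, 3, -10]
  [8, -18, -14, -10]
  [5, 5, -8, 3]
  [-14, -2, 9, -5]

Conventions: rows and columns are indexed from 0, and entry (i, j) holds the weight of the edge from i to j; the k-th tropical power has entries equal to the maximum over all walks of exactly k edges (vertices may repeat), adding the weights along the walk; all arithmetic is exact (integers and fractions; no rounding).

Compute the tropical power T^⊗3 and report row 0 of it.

T^⊗2:
  [8, 8, -1, 6]
  [1, -7, 11, -2]
  [13, 1, 12, -2]
  [14, 14, 4, 12]
T^⊗3:
  [16, 4, 15, 2]
  [16, 16, 7, 14]
  [17, 17, 16, 15]
  [22, 10, 21, 7]
Answer: row 0 of T^⊗3 = [16, 4, 15, 2]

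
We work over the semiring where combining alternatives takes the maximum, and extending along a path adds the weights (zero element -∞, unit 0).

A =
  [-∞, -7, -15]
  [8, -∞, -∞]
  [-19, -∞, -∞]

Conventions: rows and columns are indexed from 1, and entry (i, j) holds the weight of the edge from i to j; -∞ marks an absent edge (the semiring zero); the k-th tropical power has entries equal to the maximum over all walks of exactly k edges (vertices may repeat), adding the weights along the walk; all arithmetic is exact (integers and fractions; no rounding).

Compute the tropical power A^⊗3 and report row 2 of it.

A^⊗2:
  [1, -∞, -∞]
  [-∞, 1, -7]
  [-∞, -26, -34]
A^⊗3:
  [-∞, -6, -14]
  [9, -∞, -∞]
  [-18, -∞, -∞]
Answer: row 2 of A^⊗3 = [9, -∞, -∞]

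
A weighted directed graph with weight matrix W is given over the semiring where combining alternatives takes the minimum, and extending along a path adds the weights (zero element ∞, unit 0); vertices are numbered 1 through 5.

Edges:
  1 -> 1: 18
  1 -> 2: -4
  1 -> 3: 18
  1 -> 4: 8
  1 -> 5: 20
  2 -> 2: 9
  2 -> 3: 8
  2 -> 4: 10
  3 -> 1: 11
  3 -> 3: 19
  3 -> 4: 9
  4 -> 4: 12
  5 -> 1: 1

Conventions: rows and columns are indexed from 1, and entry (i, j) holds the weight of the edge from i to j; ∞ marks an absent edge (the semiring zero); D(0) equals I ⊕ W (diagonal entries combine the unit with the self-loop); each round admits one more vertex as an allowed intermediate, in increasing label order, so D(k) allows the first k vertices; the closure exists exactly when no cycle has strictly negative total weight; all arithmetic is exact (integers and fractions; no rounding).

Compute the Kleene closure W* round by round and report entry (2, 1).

D(0):
  [0, -4, 18, 8, 20]
  [∞, 0, 8, 10, ∞]
  [11, ∞, 0, 9, ∞]
  [∞, ∞, ∞, 0, ∞]
  [1, ∞, ∞, ∞, 0]
D(1):
  [0, -4, 18, 8, 20]
  [∞, 0, 8, 10, ∞]
  [11, 7, 0, 9, 31]
  [∞, ∞, ∞, 0, ∞]
  [1, -3, 19, 9, 0]
D(2):
  [0, -4, 4, 6, 20]
  [∞, 0, 8, 10, ∞]
  [11, 7, 0, 9, 31]
  [∞, ∞, ∞, 0, ∞]
  [1, -3, 5, 7, 0]
D(3):
  [0, -4, 4, 6, 20]
  [19, 0, 8, 10, 39]
  [11, 7, 0, 9, 31]
  [∞, ∞, ∞, 0, ∞]
  [1, -3, 5, 7, 0]
D(4):
  [0, -4, 4, 6, 20]
  [19, 0, 8, 10, 39]
  [11, 7, 0, 9, 31]
  [∞, ∞, ∞, 0, ∞]
  [1, -3, 5, 7, 0]
D(5):
  [0, -4, 4, 6, 20]
  [19, 0, 8, 10, 39]
  [11, 7, 0, 9, 31]
  [∞, ∞, ∞, 0, ∞]
  [1, -3, 5, 7, 0]
Answer: W*[2][1] = 19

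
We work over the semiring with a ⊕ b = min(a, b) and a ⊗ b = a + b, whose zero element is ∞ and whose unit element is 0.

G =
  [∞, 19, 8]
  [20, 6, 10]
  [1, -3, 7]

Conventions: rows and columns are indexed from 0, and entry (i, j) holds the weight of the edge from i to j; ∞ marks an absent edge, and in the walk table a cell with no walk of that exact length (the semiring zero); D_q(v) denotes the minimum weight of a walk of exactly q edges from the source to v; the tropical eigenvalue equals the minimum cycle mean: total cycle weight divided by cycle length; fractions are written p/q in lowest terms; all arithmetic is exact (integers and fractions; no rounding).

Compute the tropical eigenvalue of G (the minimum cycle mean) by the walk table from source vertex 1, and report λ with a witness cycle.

q=0: [∞, 0, ∞]
q=1: [20, 6, 10]
q=2: [11, 7, 16]
q=3: [17, 13, 17]
Optimal cycle mean attained by: cycle 1->2->1, total 10 + (-3), length 2.
Answer: λ = 7/2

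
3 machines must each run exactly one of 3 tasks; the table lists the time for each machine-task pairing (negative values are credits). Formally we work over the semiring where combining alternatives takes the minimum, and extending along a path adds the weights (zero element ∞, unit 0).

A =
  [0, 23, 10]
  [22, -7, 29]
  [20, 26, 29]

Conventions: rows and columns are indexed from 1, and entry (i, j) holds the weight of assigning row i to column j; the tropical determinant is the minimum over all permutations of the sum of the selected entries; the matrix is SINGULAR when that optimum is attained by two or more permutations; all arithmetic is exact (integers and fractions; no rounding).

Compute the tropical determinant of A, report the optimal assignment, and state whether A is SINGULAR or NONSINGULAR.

σ = (1, 2, 3): 0 + (-7) + 29 = 22
σ = (1, 3, 2): 0 + 29 + 26 = 55
σ = (2, 1, 3): 23 + 22 + 29 = 74
σ = (2, 3, 1): 23 + 29 + 20 = 72
σ = (3, 1, 2): 10 + 22 + 26 = 58
σ = (3, 2, 1): 10 + (-7) + 20 = 23
Optimal value attained by: σ = (1, 2, 3).
Answer: det⊕(A) = 22; verdict: NONSINGULAR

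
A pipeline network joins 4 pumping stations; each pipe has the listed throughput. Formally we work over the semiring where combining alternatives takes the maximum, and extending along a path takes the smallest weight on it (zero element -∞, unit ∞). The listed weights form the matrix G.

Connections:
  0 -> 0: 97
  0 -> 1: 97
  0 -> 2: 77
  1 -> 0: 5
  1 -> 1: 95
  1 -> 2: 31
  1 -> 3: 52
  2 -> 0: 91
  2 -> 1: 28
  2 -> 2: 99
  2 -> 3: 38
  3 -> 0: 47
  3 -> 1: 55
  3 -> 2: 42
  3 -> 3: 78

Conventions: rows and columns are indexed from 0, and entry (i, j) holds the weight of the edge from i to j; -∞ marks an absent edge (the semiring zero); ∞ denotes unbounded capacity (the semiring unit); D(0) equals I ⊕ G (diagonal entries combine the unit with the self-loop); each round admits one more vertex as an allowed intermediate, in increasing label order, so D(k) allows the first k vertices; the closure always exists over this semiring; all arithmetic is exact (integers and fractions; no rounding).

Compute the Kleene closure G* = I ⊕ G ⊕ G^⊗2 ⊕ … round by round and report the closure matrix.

D(0):
  [∞, 97, 77, -∞]
  [5, ∞, 31, 52]
  [91, 28, ∞, 38]
  [47, 55, 42, ∞]
D(1):
  [∞, 97, 77, -∞]
  [5, ∞, 31, 52]
  [91, 91, ∞, 38]
  [47, 55, 47, ∞]
D(2):
  [∞, 97, 77, 52]
  [5, ∞, 31, 52]
  [91, 91, ∞, 52]
  [47, 55, 47, ∞]
D(3):
  [∞, 97, 77, 52]
  [31, ∞, 31, 52]
  [91, 91, ∞, 52]
  [47, 55, 47, ∞]
D(4):
  [∞, 97, 77, 52]
  [47, ∞, 47, 52]
  [91, 91, ∞, 52]
  [47, 55, 47, ∞]
Answer: G* = [[∞, 97, 77, 52], [47, ∞, 47, 52], [91, 91, ∞, 52], [47, 55, 47, ∞]]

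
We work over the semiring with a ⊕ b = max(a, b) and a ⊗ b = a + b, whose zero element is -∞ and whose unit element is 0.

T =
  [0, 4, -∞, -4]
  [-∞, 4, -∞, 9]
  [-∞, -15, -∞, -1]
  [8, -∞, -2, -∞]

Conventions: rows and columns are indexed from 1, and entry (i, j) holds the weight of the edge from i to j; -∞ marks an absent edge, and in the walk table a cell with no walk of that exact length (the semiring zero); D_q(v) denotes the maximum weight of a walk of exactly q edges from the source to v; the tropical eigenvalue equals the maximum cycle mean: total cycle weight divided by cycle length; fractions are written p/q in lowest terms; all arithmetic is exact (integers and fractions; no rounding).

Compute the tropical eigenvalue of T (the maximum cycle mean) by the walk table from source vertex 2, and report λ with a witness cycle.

q=0: [-∞, 0, -∞, -∞]
q=1: [-∞, 4, -∞, 9]
q=2: [17, 8, 7, 13]
q=3: [21, 21, 11, 17]
q=4: [25, 25, 15, 30]
Optimal cycle mean attained by: cycle 1->2->4->1, total 4 + 9 + 8, length 3.
Answer: λ = 7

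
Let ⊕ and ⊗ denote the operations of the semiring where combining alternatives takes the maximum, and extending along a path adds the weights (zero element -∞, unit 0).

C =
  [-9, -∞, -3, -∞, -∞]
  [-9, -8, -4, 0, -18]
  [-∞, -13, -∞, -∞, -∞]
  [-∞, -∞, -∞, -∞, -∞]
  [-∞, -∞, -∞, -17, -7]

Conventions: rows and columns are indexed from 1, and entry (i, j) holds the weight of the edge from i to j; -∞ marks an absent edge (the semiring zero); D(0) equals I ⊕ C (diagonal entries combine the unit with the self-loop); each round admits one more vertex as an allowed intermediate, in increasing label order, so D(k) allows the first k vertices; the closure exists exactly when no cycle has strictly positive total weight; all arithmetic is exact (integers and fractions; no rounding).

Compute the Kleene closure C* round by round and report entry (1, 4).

D(0):
  [0, -∞, -3, -∞, -∞]
  [-9, 0, -4, 0, -18]
  [-∞, -13, 0, -∞, -∞]
  [-∞, -∞, -∞, 0, -∞]
  [-∞, -∞, -∞, -17, 0]
D(1):
  [0, -∞, -3, -∞, -∞]
  [-9, 0, -4, 0, -18]
  [-∞, -13, 0, -∞, -∞]
  [-∞, -∞, -∞, 0, -∞]
  [-∞, -∞, -∞, -17, 0]
D(2):
  [0, -∞, -3, -∞, -∞]
  [-9, 0, -4, 0, -18]
  [-22, -13, 0, -13, -31]
  [-∞, -∞, -∞, 0, -∞]
  [-∞, -∞, -∞, -17, 0]
D(3):
  [0, -16, -3, -16, -34]
  [-9, 0, -4, 0, -18]
  [-22, -13, 0, -13, -31]
  [-∞, -∞, -∞, 0, -∞]
  [-∞, -∞, -∞, -17, 0]
D(4):
  [0, -16, -3, -16, -34]
  [-9, 0, -4, 0, -18]
  [-22, -13, 0, -13, -31]
  [-∞, -∞, -∞, 0, -∞]
  [-∞, -∞, -∞, -17, 0]
D(5):
  [0, -16, -3, -16, -34]
  [-9, 0, -4, 0, -18]
  [-22, -13, 0, -13, -31]
  [-∞, -∞, -∞, 0, -∞]
  [-∞, -∞, -∞, -17, 0]
Answer: C*[1][4] = -16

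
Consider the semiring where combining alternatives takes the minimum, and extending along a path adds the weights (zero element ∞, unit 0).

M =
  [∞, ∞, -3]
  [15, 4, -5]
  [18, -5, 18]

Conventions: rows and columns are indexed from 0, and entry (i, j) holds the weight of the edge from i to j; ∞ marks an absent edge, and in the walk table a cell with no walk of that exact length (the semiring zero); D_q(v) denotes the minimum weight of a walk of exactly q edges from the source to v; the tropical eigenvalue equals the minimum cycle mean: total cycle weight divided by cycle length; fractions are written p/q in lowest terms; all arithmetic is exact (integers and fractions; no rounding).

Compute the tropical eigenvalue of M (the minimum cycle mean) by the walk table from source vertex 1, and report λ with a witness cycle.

q=0: [∞, 0, ∞]
q=1: [15, 4, -5]
q=2: [13, -10, -1]
q=3: [5, -6, -15]
Optimal cycle mean attained by: cycle 1->2->1, total (-5) + (-5), length 2.
Answer: λ = -5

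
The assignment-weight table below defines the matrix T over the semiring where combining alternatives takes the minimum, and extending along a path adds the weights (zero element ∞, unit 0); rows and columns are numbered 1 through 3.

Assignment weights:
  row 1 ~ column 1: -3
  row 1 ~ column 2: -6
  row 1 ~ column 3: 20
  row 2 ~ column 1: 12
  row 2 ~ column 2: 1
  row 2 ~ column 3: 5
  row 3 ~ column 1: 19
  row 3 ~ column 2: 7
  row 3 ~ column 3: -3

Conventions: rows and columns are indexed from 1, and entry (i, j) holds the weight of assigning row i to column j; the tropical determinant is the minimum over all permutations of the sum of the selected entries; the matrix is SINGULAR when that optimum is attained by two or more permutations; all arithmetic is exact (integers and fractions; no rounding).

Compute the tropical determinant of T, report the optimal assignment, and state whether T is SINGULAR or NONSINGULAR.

σ = (1, 2, 3): (-3) + 1 + (-3) = -5
σ = (1, 3, 2): (-3) + 5 + 7 = 9
σ = (2, 1, 3): (-6) + 12 + (-3) = 3
σ = (2, 3, 1): (-6) + 5 + 19 = 18
σ = (3, 1, 2): 20 + 12 + 7 = 39
σ = (3, 2, 1): 20 + 1 + 19 = 40
Optimal value attained by: σ = (1, 2, 3).
Answer: det⊕(T) = -5; verdict: NONSINGULAR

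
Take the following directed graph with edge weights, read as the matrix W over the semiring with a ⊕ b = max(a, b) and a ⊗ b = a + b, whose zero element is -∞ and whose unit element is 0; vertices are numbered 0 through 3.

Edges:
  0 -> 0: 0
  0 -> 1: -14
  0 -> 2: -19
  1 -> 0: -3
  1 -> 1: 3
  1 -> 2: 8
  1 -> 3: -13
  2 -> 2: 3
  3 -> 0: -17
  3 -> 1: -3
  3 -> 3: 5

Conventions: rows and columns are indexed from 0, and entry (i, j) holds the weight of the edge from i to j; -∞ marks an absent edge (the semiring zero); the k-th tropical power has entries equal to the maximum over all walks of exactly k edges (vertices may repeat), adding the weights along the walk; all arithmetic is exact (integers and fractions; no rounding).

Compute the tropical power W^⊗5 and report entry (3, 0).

W^⊗2:
  [0, -11, -6, -27]
  [0, 6, 11, -8]
  [-∞, -∞, 6, -∞]
  [-6, 2, 5, 10]
W^⊗3:
  [0, -8, -3, -22]
  [3, 9, 14, -3]
  [-∞, -∞, 9, -∞]
  [-1, 7, 10, 15]
W^⊗4:
  [0, -5, 0, -17]
  [6, 12, 17, 2]
  [-∞, -∞, 12, -∞]
  [4, 12, 15, 20]
W^⊗5:
  [0, -2, 3, -12]
  [9, 15, 20, 7]
  [-∞, -∞, 15, -∞]
  [9, 17, 20, 25]
Key observation: the optimum is the walk 3->3->3->3->1->0, with weight 5 + 5 + 5 + (-3) + (-3) = 9.
Optimal value attained by: walk 3->3->3->3->1->0.
Answer: (W^⊗5)[3][0] = 9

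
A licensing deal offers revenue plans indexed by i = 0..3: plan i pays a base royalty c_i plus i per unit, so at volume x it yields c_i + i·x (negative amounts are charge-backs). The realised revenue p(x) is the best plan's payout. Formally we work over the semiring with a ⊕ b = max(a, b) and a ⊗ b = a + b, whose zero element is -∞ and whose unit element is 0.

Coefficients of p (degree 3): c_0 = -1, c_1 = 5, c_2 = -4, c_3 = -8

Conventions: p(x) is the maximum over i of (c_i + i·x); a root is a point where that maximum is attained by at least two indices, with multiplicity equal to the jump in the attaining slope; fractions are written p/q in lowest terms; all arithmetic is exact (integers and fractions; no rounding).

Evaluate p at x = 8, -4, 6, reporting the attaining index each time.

p(8) = max(-1+0·8=-1, 5+1·8=13, -4+2·8=12, -8+3·8=16) = 16 (attained by i=3)
p(-4) = max(-1+0·(-4)=-1, 5+1·(-4)=1, -4+2·(-4)=-12, -8+3·(-4)=-20) = 1 (attained by i=1)
p(6) = max(-1+0·6=-1, 5+1·6=11, -4+2·6=8, -8+3·6=10) = 11 (attained by i=1)
Answer: p(8) = 16; p(-4) = 1; p(6) = 11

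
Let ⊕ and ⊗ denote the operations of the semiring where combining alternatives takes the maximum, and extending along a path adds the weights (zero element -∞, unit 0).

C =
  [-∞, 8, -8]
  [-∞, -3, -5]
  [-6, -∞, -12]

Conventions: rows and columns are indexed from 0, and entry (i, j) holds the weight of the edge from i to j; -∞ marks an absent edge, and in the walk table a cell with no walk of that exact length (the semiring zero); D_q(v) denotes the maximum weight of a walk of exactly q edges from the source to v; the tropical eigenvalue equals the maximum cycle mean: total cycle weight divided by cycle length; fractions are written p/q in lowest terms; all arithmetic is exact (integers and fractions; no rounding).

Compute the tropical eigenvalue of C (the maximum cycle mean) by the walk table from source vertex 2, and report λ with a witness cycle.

q=0: [-∞, -∞, 0]
q=1: [-6, -∞, -12]
q=2: [-18, 2, -14]
q=3: [-20, -1, -3]
Optimal cycle mean attained by: cycle 0->1->2->0, total 8 + (-5) + (-6), length 3.
Answer: λ = -1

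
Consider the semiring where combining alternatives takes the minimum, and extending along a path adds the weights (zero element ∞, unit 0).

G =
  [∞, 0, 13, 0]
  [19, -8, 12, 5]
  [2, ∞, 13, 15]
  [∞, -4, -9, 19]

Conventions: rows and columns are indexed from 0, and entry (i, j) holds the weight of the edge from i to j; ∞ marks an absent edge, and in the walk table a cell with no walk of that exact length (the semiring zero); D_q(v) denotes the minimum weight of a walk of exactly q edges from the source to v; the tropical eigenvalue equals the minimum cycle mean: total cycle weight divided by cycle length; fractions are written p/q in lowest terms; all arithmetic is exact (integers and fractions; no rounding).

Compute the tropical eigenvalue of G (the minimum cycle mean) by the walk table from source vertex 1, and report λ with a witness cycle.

q=0: [∞, 0, ∞, ∞]
q=1: [19, -8, 12, 5]
q=2: [11, -16, -4, -3]
q=3: [-2, -24, -12, -11]
q=4: [-10, -32, -20, -19]
Optimal cycle mean attained by: cycle 1->1, total (-8), length 1.
Answer: λ = -8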